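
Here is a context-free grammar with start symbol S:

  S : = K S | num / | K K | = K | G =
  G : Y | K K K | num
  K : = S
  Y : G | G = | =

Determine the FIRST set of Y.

From Y : G: add FIRST(G) = { =, num }.
From Y : G =: add FIRST(G) = { =, num }.
Y : = contributes {=}.
Union: FIRST(Y) = { =, num }.

{ =, num }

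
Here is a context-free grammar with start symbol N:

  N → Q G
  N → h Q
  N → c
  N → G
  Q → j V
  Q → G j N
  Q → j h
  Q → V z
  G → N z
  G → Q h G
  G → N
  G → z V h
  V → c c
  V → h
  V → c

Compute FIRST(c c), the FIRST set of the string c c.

c is a terminal; add {c} and stop.

{ c }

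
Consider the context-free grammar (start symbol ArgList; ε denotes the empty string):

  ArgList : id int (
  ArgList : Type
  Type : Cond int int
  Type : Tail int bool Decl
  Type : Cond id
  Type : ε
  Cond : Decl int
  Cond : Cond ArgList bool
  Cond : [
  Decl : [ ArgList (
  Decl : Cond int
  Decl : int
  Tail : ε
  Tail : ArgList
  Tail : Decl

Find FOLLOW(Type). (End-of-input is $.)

In ArgList : Type: Type is at the end, add FOLLOW(ArgList) = { $, (, bool, int }.
Union: FOLLOW(Type) = { $, (, bool, int }.

{ $, (, bool, int }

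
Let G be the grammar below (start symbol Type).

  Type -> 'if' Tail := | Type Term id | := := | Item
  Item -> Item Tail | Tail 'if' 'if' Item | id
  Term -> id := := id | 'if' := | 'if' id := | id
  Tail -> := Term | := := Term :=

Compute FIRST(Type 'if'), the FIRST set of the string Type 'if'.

Add FIRST(Type) = { 'if', :=, id }; Type is not nullable, stop.

{ 'if', :=, id }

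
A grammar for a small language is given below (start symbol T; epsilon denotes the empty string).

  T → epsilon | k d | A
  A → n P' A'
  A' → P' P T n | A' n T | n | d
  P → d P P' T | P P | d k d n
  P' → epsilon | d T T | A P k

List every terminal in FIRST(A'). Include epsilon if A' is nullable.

{ d, n }

From A' → P' P T n: P' nullable, take FIRST(P') ∪ FIRST(P) = { d, n }.
From A' → A' n T: add FIRST(A') = { d, n }.
A' → n contributes {n}.
A' → d contributes {d}.
Union: FIRST(A') = { d, n }.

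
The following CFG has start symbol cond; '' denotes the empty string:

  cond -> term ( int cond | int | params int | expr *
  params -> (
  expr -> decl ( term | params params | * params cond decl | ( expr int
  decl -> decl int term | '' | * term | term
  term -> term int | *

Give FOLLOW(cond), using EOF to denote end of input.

{ EOF, *, int }

cond is the start symbol, so EOF ∈ FOLLOW(cond).
In cond -> term ( int cond: cond is at the end, add FOLLOW(cond) = { EOF, *, int }.
In expr -> * params cond decl: add FIRST(decl)\{''} = { *, int }.
  Since decl is nullable, also add FOLLOW(expr) = { *, int }.
Union: FOLLOW(cond) = { EOF, *, int }.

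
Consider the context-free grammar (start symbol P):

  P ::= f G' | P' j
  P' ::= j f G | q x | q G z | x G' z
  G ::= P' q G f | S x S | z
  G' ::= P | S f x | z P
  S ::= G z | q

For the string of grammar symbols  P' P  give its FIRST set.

{ j, q, x }

Add FIRST(P') = { j, q, x }; P' is not nullable, stop.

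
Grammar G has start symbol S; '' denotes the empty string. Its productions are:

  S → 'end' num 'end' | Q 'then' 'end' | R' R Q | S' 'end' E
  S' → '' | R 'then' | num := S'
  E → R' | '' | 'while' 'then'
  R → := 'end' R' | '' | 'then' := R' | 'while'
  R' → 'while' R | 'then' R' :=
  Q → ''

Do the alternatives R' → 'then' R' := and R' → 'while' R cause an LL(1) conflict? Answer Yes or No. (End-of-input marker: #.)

No

FIRST('then' R' :=) = { 'then' } and FIRST('while' R) = { 'while' }.
The FIRST sets are disjoint and neither alternative is nullable — no conflict.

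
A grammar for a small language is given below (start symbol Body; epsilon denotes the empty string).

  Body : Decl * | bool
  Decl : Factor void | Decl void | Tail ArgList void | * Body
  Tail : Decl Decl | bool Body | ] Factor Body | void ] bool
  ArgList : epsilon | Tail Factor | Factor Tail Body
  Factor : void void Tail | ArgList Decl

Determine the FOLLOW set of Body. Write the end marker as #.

{ #, *, ], bool, void }

Body is the start symbol, so # ∈ FOLLOW(Body).
In Decl : * Body: Body is at the end, add FOLLOW(Decl) = { *, ], bool, void }.
In Tail : bool Body: Body is at the end, add FOLLOW(Tail) = { *, ], bool, void }.
In Tail : ] Factor Body: Body is at the end, add FOLLOW(Tail) = { *, ], bool, void }.
In ArgList : Factor Tail Body: Body is at the end, add FOLLOW(ArgList) = { *, ], bool, void }.
Union: FOLLOW(Body) = { #, *, ], bool, void }.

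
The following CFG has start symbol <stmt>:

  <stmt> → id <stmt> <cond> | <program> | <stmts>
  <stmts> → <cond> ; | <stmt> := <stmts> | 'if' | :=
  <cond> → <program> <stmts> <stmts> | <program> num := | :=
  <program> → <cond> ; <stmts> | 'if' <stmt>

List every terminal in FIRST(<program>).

{ 'if', := }

From <program> → <cond> ; <stmts>: add FIRST(<cond>) = { 'if', := }.
<program> → 'if' <stmt> contributes {'if'}.
Union: FIRST(<program>) = { 'if', := }.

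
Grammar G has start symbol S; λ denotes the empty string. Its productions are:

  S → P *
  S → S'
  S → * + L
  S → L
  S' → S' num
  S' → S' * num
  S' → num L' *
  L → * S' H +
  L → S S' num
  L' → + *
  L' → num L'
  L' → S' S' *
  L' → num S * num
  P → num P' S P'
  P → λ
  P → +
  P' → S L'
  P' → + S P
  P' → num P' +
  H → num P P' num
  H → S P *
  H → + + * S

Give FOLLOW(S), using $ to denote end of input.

{ $, *, +, num }

S is the start symbol, so $ ∈ FOLLOW(S).
In L → S S' num: add FIRST(S' num) = { num }.
In L' → num S * num: add FIRST(* num) = { * }.
In P → num P' S P': add FIRST(P') = { *, +, num }.
In P' → S L': add FIRST(L') = { +, num }.
In P' → + S P: add FIRST(P)\{λ} = { +, num }.
  Since P is nullable, also add FOLLOW(P') = { *, +, num }.
In H → S P *: add FIRST(P *) = { *, +, num }.
In H → + + * S: S is at the end, add FOLLOW(H) = { + }.
Union: FOLLOW(S) = { $, *, +, num }.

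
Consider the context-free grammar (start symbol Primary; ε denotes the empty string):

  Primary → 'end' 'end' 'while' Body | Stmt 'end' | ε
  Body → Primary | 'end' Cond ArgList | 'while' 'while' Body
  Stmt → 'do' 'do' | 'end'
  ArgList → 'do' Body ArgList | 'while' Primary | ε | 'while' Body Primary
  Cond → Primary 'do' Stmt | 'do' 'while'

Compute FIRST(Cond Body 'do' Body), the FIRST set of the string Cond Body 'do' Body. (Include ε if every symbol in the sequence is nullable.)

Add FIRST(Cond) = { 'do', 'end' }; Cond is not nullable, stop.

{ 'do', 'end' }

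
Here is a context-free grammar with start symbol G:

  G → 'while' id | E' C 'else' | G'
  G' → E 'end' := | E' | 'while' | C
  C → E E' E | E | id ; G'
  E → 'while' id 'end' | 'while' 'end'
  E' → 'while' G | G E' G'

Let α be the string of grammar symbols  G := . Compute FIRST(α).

{ 'while', id }

Add FIRST(G) = { 'while', id }; G is not nullable, stop.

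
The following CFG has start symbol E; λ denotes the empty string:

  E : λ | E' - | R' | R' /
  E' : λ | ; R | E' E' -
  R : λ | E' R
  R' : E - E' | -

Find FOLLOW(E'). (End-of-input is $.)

{ $, -, /, ; }

In E : E' -: add FIRST(-) = { - }.
In E' : E' E' -: add FIRST(E' -) = { -, ; }.
In E' : E' E' -: add FIRST(-) = { - }.
In R : E' R: add FIRST(R)\{λ} = { -, ; }.
  Since R is nullable, also add FOLLOW(R) = { $, -, /, ; }.
In R' : E - E': E' is at the end, add FOLLOW(R') = { $, -, / }.
Union: FOLLOW(E') = { $, -, /, ; }.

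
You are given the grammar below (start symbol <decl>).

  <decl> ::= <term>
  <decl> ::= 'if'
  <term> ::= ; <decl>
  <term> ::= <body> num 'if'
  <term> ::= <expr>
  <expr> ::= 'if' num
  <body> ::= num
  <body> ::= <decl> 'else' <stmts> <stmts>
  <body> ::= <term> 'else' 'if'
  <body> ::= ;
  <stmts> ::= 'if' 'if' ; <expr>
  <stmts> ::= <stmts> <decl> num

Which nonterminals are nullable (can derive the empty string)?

{ } (none)

No nonterminal has an empty production or an RHS whose symbols are all nullable.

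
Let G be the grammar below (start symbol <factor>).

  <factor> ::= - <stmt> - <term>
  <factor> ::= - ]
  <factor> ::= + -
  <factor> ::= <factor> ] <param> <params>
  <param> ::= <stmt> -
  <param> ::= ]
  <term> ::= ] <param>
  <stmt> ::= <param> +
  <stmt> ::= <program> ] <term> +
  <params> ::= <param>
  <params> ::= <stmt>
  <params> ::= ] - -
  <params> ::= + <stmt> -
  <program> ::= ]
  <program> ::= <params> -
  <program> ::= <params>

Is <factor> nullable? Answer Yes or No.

No nonterminal in this grammar is nullable.
No production of <factor> has an RHS whose symbols are all nullable, so <factor> is not nullable.

No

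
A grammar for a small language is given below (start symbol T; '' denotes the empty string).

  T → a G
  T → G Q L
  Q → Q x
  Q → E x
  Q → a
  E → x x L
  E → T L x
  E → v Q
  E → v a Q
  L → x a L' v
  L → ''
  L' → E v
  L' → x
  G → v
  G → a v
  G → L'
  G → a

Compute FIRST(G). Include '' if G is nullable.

{ a, v, x }

G → v contributes {v}.
G → a v contributes {a}.
From G → L': add FIRST(L') = { a, v, x }.
G → a contributes {a}.
Union: FIRST(G) = { a, v, x }.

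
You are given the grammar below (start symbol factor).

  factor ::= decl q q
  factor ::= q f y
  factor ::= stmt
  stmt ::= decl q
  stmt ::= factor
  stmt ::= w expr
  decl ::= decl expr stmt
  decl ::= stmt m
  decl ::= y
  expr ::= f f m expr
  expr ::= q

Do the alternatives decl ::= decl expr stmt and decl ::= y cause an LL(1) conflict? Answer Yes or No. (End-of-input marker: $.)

FIRST(decl expr stmt) = { q, w, y } and FIRST(y) = { y }.
Both contain y, so the two alternatives are not disjoint — LL(1) conflict.

Yes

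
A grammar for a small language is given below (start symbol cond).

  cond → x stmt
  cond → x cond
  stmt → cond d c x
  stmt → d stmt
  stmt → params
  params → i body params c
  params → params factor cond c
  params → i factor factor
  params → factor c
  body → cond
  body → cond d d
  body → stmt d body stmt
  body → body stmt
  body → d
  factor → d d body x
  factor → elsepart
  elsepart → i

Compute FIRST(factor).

{ d, i }

factor → d d body x contributes {d}.
From factor → elsepart: add FIRST(elsepart) = { i }.
Union: FIRST(factor) = { d, i }.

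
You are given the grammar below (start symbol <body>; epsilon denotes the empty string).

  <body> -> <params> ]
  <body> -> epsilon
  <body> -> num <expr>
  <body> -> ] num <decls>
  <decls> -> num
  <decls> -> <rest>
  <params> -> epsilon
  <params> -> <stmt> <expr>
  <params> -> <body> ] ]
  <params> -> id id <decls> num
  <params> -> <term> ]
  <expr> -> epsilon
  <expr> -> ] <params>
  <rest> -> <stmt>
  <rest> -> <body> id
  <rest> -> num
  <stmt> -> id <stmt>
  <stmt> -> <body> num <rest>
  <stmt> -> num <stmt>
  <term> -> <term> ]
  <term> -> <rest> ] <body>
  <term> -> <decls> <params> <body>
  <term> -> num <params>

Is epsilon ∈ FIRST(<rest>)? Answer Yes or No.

No

Nullable nonterminals: <body>, <expr>, <params>.
No production of <rest> has an RHS whose symbols are all nullable, so <rest> is not nullable.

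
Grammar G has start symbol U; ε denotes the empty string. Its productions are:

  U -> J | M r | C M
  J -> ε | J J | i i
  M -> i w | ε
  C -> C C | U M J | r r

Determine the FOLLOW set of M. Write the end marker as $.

{ $, i, r }

In U -> M r: add FIRST(r) = { r }.
In U -> C M: M is at the end, add FOLLOW(U) = { $, i, r }.
In C -> U M J: add FIRST(J)\{ε} = { i }.
  Since J is nullable, also add FOLLOW(C) = { $, i, r }.
Union: FOLLOW(M) = { $, i, r }.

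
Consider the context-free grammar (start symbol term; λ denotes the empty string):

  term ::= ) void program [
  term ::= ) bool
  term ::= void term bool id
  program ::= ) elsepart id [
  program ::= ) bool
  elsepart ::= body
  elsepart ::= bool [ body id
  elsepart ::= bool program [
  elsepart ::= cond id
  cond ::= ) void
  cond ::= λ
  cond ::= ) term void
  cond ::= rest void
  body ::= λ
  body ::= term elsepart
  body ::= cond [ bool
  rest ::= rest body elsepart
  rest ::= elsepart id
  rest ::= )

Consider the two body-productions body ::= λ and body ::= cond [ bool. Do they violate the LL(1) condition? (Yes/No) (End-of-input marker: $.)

FIRST(λ) = { λ } and FIRST(cond [ bool) = { ), [, bool, id, void }.
The first alternative is nullable and FOLLOW(body) = { ), [, bool, id, void } shares ) with FIRST of the second — conflict.

Yes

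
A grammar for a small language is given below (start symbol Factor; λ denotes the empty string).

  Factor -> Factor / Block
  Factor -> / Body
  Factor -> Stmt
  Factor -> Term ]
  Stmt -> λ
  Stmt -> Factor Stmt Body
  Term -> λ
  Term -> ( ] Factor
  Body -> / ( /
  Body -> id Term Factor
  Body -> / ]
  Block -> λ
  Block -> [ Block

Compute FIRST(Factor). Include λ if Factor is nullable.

{ (, /, ], id, λ }

From Factor -> Factor / Block: Factor nullable, take FIRST(Factor) ∪ {/} = { (, /, ], id }.
Factor -> / Body contributes {/}.
From Factor -> Stmt: add FIRST(Stmt) = { (, /, ], id, λ } (including λ since Stmt is nullable).
From Factor -> Term ]: Term nullable, take FIRST(Term) ∪ {]} = { (, ] }.
Union: FIRST(Factor) = { (, /, ], id, λ }.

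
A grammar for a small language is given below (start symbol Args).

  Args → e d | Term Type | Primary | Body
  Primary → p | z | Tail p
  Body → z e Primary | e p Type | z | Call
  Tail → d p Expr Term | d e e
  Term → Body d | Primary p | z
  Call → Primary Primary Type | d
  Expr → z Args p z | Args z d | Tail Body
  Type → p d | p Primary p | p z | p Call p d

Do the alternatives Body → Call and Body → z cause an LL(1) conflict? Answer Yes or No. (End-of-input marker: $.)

Yes

FIRST(Call) = { d, p, z } and FIRST(z) = { z }.
Both contain z, so the two alternatives are not disjoint — LL(1) conflict.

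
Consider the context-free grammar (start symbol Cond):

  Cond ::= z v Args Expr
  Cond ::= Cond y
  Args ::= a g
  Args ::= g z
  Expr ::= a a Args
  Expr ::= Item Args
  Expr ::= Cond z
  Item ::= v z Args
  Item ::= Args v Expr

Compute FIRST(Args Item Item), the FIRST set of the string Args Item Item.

{ a, g }

Add FIRST(Args) = { a, g }; Args is not nullable, stop.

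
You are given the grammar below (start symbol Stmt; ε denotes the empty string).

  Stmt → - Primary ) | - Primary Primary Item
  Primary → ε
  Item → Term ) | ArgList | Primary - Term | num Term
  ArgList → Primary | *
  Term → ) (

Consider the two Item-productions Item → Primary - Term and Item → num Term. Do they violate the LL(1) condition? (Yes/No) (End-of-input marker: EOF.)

No

FIRST(Primary - Term) = { - } and FIRST(num Term) = { num }.
The FIRST sets are disjoint and neither alternative is nullable — no conflict.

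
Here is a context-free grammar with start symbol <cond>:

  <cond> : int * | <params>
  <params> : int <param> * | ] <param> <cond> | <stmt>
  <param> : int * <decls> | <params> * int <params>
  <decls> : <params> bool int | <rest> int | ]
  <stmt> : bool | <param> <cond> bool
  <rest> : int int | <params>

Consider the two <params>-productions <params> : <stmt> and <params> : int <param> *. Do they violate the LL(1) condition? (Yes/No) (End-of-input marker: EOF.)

FIRST(<stmt>) = { ], bool, int } and FIRST(int <param> *) = { int }.
Both contain int, so the two alternatives are not disjoint — LL(1) conflict.

Yes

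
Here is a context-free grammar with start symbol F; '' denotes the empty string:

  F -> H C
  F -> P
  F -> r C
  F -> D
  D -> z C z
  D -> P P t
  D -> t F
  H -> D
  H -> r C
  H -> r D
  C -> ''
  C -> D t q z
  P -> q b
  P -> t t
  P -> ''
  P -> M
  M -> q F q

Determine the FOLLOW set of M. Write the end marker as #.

{ #, q, t, z }

In P -> M: M is at the end, add FOLLOW(P) = { #, q, t, z }.
Union: FOLLOW(M) = { #, q, t, z }.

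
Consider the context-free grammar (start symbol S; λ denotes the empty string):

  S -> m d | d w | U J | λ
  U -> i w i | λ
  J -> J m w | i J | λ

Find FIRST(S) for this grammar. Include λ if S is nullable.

S -> m d contributes {m}.
S -> d w contributes {d}.
From S -> U J: U, J nullable, take FIRST(U) ∪ FIRST(J) = { i, m }; also λ since the whole RHS is nullable.
S -> λ contributes λ.
Union: FIRST(S) = { d, i, m, λ }.

{ d, i, m, λ }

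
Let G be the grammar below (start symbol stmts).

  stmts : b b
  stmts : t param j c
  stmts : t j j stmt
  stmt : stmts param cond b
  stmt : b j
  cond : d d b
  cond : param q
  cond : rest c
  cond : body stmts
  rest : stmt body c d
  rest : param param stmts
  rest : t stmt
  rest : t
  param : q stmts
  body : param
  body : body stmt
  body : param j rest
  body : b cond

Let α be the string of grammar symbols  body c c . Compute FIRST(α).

Add FIRST(body) = { b, q }; body is not nullable, stop.

{ b, q }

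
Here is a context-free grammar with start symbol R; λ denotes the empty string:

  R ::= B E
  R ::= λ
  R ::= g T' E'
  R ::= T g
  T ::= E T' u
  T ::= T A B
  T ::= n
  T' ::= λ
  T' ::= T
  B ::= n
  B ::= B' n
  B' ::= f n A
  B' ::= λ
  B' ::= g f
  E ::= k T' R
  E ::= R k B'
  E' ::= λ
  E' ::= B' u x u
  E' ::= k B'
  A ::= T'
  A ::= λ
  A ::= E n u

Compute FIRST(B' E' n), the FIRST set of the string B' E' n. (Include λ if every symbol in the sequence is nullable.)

{ f, g, k, n, u }

Add FIRST(B')\{λ} = { f, g }; B' is nullable, continue.
Add FIRST(E')\{λ} = { f, g, k, u }; E' is nullable, continue.
n is a terminal; add {n} and stop.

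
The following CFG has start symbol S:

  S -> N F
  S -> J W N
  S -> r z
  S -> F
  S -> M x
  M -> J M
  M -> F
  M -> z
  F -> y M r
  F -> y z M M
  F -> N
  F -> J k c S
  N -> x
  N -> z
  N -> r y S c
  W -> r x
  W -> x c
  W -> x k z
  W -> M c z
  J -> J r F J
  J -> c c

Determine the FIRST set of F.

{ c, r, x, y, z }

F -> y M r contributes {y}.
F -> y z M M contributes {y}.
From F -> N: add FIRST(N) = { r, x, z }.
From F -> J k c S: add FIRST(J) = { c }.
Union: FIRST(F) = { c, r, x, y, z }.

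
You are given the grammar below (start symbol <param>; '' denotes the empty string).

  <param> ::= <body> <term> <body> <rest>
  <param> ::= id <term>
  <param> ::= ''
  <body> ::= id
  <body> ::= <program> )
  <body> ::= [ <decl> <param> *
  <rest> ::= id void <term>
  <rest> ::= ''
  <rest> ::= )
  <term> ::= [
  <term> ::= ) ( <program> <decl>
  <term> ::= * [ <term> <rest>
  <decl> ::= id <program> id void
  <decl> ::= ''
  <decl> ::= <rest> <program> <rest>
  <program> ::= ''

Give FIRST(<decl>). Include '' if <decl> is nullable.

<decl> ::= id <program> id void contributes {id}.
<decl> ::= '' contributes ''.
From <decl> ::= <rest> <program> <rest>: <rest>, <program>, <rest> nullable, take FIRST(<rest>) ∪ FIRST(<program>) ∪ FIRST(<rest>) = { ), id }; also '' since the whole RHS is nullable.
Union: FIRST(<decl>) = { ), id, '' }.

{ ), id, '' }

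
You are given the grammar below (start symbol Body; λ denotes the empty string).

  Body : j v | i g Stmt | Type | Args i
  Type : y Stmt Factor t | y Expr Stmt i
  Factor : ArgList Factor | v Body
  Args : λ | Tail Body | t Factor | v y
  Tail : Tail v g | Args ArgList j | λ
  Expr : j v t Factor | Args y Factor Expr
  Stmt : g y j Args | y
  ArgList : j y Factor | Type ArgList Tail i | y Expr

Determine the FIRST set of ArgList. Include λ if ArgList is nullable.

ArgList : j y Factor contributes {j}.
From ArgList : Type ArgList Tail i: add FIRST(Type) = { y }.
ArgList : y Expr contributes {y}.
Union: FIRST(ArgList) = { j, y }.

{ j, y }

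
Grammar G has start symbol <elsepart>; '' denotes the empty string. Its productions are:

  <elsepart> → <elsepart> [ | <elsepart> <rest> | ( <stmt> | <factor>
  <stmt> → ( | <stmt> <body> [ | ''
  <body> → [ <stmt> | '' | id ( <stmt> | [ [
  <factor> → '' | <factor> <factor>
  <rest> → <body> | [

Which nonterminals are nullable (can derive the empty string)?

{ <body>, <elsepart>, <factor>, <rest>, <stmt> }

Directly nullable (have an ''-production): <stmt>, <body>, <factor>.
<elsepart> → <elsepart> <rest> with every symbol nullable, so <elsepart> is nullable.
<rest> → <body> with every symbol nullable, so <rest> is nullable.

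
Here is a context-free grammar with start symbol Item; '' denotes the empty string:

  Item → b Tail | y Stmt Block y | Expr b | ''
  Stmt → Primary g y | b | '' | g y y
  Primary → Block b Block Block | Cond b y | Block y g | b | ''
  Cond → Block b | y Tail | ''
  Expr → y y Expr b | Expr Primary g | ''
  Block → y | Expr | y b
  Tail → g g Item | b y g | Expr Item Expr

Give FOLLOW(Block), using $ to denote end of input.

{ b, g, y }

In Item → y Stmt Block y: add FIRST(y) = { y }.
In Primary → Block b Block Block: add FIRST(b Block Block) = { b }.
In Primary → Block b Block Block: add FIRST(Block)\{''} = { b, g, y }.
  Since Block is nullable, also add FOLLOW(Primary) = { g }.
In Primary → Block b Block Block: Block is at the end, add FOLLOW(Primary) = { g }.
In Primary → Block y g: add FIRST(y g) = { y }.
In Cond → Block b: add FIRST(b) = { b }.
Union: FOLLOW(Block) = { b, g, y }.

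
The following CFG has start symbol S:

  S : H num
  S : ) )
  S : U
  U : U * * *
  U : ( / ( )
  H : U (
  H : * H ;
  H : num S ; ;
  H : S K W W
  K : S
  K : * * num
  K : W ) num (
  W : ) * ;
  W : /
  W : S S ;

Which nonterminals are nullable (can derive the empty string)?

No nonterminal has an empty production or an RHS whose symbols are all nullable.

{ } (none)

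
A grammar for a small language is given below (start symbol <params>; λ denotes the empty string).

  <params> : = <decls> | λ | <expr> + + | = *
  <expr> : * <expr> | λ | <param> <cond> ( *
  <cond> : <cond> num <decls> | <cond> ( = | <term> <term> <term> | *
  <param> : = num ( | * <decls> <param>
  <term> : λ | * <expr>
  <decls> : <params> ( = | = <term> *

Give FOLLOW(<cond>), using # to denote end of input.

In <expr> : <param> <cond> ( *: add FIRST(( *) = { ( }.
In <cond> : <cond> num <decls>: add FIRST(num <decls>) = { num }.
In <cond> : <cond> ( =: add FIRST(( =) = { ( }.
Union: FOLLOW(<cond>) = { (, num }.

{ (, num }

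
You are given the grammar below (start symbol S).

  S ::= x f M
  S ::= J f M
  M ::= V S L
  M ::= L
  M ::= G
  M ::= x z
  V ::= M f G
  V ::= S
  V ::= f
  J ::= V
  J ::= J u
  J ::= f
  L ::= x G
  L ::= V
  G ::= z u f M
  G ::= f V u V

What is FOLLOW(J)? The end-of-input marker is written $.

In S ::= J f M: add FIRST(f M) = { f }.
In J ::= J u: add FIRST(u) = { u }.
Union: FOLLOW(J) = { f, u }.

{ f, u }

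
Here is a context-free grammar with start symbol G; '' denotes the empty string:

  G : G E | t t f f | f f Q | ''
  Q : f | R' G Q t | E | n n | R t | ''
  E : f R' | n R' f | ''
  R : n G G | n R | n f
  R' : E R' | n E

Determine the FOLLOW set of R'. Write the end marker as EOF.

{ EOF, f, n, t }

In Q : R' G Q t: add FIRST(G Q t) = { f, n, t }.
In E : f R': R' is at the end, add FOLLOW(E) = { EOF, f, n, t }.
In E : n R' f: add FIRST(f) = { f }.
In R' : E R': R' is at the end, add FOLLOW(R') = { EOF, f, n, t }.
Union: FOLLOW(R') = { EOF, f, n, t }.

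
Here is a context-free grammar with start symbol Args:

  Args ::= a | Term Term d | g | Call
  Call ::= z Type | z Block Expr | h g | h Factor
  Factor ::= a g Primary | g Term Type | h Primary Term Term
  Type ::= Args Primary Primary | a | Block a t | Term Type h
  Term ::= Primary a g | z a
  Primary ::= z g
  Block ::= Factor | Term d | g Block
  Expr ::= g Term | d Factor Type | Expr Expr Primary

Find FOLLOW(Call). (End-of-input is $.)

In Args ::= Call: Call is at the end, add FOLLOW(Args) = { $, z }.
Union: FOLLOW(Call) = { $, z }.

{ $, z }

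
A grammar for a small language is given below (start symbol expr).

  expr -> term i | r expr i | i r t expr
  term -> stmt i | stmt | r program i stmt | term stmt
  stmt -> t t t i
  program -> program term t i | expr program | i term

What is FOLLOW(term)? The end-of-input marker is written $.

{ i, r, t }

In expr -> term i: add FIRST(i) = { i }.
In term -> term stmt: add FIRST(stmt) = { t }.
In program -> program term t i: add FIRST(t i) = { t }.
In program -> i term: term is at the end, add FOLLOW(program) = { i, r, t }.
Union: FOLLOW(term) = { i, r, t }.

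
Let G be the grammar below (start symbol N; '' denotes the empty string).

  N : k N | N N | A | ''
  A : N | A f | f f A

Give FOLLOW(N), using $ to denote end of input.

{ $, f, k }

N is the start symbol, so $ ∈ FOLLOW(N).
In N : k N: N is at the end, add FOLLOW(N) = { $, f, k }.
In N : N N: add FIRST(N)\{''} = { f, k }.
  Since N is nullable, also add FOLLOW(N) = { $, f, k }.
In N : N N: N is at the end, add FOLLOW(N) = { $, f, k }.
In A : N: N is at the end, add FOLLOW(A) = { $, f, k }.
Union: FOLLOW(N) = { $, f, k }.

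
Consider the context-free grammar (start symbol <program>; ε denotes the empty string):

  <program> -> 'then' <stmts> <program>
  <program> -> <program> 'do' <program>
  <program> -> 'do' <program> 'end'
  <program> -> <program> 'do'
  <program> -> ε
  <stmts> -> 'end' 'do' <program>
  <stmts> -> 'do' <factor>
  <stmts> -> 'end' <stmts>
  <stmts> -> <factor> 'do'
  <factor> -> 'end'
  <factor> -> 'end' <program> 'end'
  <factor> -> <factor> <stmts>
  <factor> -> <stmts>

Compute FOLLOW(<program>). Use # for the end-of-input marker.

<program> is the start symbol, so # ∈ FOLLOW(<program>).
In <program> -> 'then' <stmts> <program>: <program> is at the end, add FOLLOW(<program>) = { #, 'do', 'end', 'then' }.
In <program> -> <program> 'do' <program>: add FIRST('do' <program>) = { 'do' }.
In <program> -> <program> 'do' <program>: <program> is at the end, add FOLLOW(<program>) = { #, 'do', 'end', 'then' }.
In <program> -> 'do' <program> 'end': add FIRST('end') = { 'end' }.
In <program> -> <program> 'do': add FIRST('do') = { 'do' }.
In <stmts> -> 'end' 'do' <program>: <program> is at the end, add FOLLOW(<stmts>) = { #, 'do', 'end', 'then' }.
In <factor> -> 'end' <program> 'end': add FIRST('end') = { 'end' }.
Union: FOLLOW(<program>) = { #, 'do', 'end', 'then' }.

{ #, 'do', 'end', 'then' }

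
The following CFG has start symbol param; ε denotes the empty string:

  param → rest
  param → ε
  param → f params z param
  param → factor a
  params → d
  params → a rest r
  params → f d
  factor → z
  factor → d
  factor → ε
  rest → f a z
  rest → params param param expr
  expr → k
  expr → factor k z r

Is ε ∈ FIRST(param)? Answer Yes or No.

param has an ε-production, so param ⇒ ε.

Yes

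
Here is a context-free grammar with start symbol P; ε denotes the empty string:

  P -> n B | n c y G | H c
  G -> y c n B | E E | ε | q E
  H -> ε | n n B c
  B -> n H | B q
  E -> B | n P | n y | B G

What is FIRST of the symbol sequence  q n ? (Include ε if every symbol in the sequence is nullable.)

q is a terminal; add {q} and stop.

{ q }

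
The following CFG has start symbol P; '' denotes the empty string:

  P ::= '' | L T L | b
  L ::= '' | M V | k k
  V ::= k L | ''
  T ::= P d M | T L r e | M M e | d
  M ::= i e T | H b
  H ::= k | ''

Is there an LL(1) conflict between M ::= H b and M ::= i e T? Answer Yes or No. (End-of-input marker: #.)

FIRST(H b) = { b, k } and FIRST(i e T) = { i }.
The FIRST sets are disjoint and neither alternative is nullable — no conflict.

No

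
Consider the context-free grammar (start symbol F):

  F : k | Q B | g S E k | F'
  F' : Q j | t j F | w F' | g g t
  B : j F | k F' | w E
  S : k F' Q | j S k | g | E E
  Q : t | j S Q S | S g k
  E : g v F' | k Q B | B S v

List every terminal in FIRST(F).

F : k contributes {k}.
From F : Q B: add FIRST(Q) = { g, j, k, t, w }.
F : g S E k contributes {g}.
From F : F': add FIRST(F') = { g, j, k, t, w }.
Union: FIRST(F) = { g, j, k, t, w }.

{ g, j, k, t, w }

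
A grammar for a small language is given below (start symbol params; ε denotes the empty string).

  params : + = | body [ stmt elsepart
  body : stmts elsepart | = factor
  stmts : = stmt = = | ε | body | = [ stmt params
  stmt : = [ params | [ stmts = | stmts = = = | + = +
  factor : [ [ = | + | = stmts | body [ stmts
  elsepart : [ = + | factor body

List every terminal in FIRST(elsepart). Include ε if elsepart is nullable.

elsepart : [ = + contributes {[}.
From elsepart : factor body: add FIRST(factor) = { +, =, [ }.
Union: FIRST(elsepart) = { +, =, [ }.

{ +, =, [ }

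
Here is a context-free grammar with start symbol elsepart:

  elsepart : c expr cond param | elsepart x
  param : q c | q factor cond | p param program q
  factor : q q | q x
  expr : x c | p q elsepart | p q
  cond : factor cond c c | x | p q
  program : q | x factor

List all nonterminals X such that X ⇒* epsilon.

{ } (none)

No nonterminal has an empty production or an RHS whose symbols are all nullable.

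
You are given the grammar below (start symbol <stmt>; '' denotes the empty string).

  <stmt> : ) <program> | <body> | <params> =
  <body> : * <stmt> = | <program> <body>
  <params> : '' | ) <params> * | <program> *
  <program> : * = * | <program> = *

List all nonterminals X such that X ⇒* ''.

Directly nullable (have an ''-production): <params>.
No other nonterminal has a production whose RHS symbols are all nullable.

{ <params> }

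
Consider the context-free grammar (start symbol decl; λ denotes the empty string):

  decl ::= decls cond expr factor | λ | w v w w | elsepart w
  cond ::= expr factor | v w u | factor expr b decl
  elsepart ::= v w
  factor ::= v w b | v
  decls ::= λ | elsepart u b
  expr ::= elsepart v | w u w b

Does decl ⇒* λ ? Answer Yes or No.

decl has an λ-production, so decl ⇒ λ.

Yes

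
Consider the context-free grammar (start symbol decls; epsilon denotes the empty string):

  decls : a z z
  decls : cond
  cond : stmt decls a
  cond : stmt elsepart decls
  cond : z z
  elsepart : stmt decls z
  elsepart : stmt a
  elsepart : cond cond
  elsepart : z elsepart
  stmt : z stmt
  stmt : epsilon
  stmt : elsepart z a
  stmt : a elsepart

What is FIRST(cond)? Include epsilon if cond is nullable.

{ a, z }

From cond : stmt decls a: stmt nullable, take FIRST(stmt) ∪ FIRST(decls) = { a, z }.
From cond : stmt elsepart decls: stmt nullable, take FIRST(stmt) ∪ FIRST(elsepart) = { a, z }.
cond : z z contributes {z}.
Union: FIRST(cond) = { a, z }.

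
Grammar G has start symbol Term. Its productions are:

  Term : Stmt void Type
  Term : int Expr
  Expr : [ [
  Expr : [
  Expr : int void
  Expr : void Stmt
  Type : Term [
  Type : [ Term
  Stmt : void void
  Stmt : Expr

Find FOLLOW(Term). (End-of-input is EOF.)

Term is the start symbol, so EOF ∈ FOLLOW(Term).
In Type : Term [: add FIRST([) = { [ }.
In Type : [ Term: Term is at the end, add FOLLOW(Type) = { EOF, [ }.
Union: FOLLOW(Term) = { EOF, [ }.

{ EOF, [ }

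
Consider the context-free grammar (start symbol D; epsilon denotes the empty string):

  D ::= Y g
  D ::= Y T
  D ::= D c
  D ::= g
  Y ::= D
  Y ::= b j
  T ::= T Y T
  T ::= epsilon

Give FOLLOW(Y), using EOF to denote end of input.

{ EOF, b, c, g }

In D ::= Y g: add FIRST(g) = { g }.
In D ::= Y T: add FIRST(T)\{epsilon} = { b, g }.
  Since T is nullable, also add FOLLOW(D) = { EOF, b, c, g }.
In T ::= T Y T: add FIRST(T)\{epsilon} = { b, g }.
  Since T is nullable, also add FOLLOW(T) = { EOF, b, c, g }.
Union: FOLLOW(Y) = { EOF, b, c, g }.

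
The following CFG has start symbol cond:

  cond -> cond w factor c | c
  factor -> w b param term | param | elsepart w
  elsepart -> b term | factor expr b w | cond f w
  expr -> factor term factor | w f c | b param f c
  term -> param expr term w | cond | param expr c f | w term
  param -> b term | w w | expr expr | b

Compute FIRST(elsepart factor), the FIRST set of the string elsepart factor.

Add FIRST(elsepart) = { b, c, w }; elsepart is not nullable, stop.

{ b, c, w }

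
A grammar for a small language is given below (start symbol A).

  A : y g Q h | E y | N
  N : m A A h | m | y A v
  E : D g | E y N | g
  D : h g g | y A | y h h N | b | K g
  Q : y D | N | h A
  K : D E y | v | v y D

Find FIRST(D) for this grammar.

D : h g g contributes {h}.
D : y A contributes {y}.
D : y h h N contributes {y}.
D : b contributes {b}.
From D : K g: add FIRST(K) = { b, h, v, y }.
Union: FIRST(D) = { b, h, v, y }.

{ b, h, v, y }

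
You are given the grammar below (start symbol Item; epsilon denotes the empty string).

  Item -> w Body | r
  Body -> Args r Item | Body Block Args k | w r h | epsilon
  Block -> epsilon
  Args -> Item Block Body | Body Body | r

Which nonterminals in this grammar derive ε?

Directly nullable (have an epsilon-production): Body, Block.
Args -> Body Body with every symbol nullable, so Args is nullable.
No other nonterminal has a production whose RHS symbols are all nullable.

{ Args, Block, Body }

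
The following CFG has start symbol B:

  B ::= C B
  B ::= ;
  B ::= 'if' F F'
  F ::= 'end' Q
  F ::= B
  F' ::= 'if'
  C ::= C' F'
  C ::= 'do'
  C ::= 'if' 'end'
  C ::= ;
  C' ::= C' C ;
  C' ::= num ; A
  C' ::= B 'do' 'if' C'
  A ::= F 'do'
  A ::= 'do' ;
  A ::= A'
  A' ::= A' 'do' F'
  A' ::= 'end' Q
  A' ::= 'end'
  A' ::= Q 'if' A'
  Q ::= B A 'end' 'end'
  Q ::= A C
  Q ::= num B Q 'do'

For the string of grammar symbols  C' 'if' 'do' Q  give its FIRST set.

Add FIRST(C') = { 'do', 'if', ;, num }; C' is not nullable, stop.

{ 'do', 'if', ;, num }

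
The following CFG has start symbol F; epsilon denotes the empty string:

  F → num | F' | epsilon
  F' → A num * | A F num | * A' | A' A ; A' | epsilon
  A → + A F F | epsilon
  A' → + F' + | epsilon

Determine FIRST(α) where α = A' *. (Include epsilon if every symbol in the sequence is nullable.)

{ *, + }

Add FIRST(A')\{epsilon} = { + }; A' is nullable, continue.
* is a terminal; add {*} and stop.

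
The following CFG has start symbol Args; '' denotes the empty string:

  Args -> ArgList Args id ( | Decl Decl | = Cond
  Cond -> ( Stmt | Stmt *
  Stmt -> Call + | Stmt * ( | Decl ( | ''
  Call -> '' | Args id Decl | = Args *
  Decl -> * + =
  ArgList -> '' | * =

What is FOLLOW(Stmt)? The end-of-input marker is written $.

{ $, *, id }

In Cond -> ( Stmt: Stmt is at the end, add FOLLOW(Cond) = { $, *, id }.
In Cond -> Stmt *: add FIRST(*) = { * }.
In Stmt -> Stmt * (: add FIRST(* () = { * }.
Union: FOLLOW(Stmt) = { $, *, id }.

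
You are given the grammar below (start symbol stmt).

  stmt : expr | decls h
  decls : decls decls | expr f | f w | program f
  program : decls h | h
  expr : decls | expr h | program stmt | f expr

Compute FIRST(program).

{ f, h }

From program : decls h: add FIRST(decls) = { f, h }.
program : h contributes {h}.
Union: FIRST(program) = { f, h }.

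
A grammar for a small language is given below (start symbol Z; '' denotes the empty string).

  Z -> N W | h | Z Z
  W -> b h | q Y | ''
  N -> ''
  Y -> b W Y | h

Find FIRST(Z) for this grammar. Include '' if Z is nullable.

From Z -> N W: N, W nullable, take FIRST(N) ∪ FIRST(W) = { b, q }; also '' since the whole RHS is nullable.
Z -> h contributes {h}.
From Z -> Z Z: Z, Z nullable, take FIRST(Z) ∪ FIRST(Z) = { b, h, q }; also '' since the whole RHS is nullable.
Union: FIRST(Z) = { b, h, q, '' }.

{ b, h, q, '' }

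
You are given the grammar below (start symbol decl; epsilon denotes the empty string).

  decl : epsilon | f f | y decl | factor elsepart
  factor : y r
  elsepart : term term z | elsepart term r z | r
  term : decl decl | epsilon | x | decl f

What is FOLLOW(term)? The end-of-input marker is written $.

{ f, r, x, y, z }

In elsepart : term term z: add FIRST(term z) = { f, x, y, z }.
In elsepart : term term z: add FIRST(z) = { z }.
In elsepart : elsepart term r z: add FIRST(r z) = { r }.
Union: FOLLOW(term) = { f, r, x, y, z }.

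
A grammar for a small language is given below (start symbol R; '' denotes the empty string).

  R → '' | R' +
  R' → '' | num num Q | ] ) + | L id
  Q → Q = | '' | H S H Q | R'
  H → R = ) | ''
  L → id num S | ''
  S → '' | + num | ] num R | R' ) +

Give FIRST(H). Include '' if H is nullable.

From H → R = ): R nullable, take FIRST(R) ∪ {=} = { +, =, ], id, num }.
H → '' contributes ''.
Union: FIRST(H) = { +, =, ], id, num, '' }.

{ +, =, ], id, num, '' }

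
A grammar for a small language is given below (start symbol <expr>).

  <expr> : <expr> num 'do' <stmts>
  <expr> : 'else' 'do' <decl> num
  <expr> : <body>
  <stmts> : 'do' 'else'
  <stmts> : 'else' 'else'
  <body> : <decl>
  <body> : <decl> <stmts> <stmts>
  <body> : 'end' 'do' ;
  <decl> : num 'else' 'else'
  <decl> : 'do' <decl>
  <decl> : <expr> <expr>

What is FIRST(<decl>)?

{ 'do', 'else', 'end', num }

<decl> : num 'else' 'else' contributes {num}.
<decl> : 'do' <decl> contributes {'do'}.
From <decl> : <expr> <expr>: add FIRST(<expr>) = { 'do', 'else', 'end', num }.
Union: FIRST(<decl>) = { 'do', 'else', 'end', num }.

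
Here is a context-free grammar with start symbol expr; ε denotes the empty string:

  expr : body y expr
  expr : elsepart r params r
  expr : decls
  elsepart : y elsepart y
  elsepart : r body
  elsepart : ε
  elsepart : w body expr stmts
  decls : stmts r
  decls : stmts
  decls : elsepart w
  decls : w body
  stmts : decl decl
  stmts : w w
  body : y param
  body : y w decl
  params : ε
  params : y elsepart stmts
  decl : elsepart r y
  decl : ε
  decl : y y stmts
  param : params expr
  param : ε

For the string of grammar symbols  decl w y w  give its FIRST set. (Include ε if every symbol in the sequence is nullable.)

{ r, w, y }

Add FIRST(decl)\{ε} = { r, w, y }; decl is nullable, continue.
w is a terminal; add {w} and stop.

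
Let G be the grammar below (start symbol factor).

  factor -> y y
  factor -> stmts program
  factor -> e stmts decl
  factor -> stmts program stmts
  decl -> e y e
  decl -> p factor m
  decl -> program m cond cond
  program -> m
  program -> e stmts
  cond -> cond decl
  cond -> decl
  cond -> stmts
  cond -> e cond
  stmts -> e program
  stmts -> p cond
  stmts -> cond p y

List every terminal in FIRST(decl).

decl -> e y e contributes {e}.
decl -> p factor m contributes {p}.
From decl -> program m cond cond: add FIRST(program) = { e, m }.
Union: FIRST(decl) = { e, m, p }.

{ e, m, p }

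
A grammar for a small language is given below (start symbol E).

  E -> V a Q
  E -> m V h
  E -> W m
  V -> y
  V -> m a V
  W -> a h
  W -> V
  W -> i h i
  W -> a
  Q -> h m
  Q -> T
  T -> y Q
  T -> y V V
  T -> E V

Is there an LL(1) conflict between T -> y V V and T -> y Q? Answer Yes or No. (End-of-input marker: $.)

FIRST(y V V) = { y } and FIRST(y Q) = { y }.
Both contain y, so the two alternatives are not disjoint — LL(1) conflict.

Yes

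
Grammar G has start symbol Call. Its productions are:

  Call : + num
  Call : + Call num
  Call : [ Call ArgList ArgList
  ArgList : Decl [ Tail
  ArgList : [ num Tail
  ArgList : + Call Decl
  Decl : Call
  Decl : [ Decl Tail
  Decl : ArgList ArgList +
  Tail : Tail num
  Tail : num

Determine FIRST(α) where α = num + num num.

num is a terminal; add {num} and stop.

{ num }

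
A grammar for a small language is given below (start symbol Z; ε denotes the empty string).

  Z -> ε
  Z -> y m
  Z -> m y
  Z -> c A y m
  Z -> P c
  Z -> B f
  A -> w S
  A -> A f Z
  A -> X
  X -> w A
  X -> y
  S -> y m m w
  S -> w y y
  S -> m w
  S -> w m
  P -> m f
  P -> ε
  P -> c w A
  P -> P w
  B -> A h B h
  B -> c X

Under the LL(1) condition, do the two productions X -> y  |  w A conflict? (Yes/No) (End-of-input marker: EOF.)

No

FIRST(y) = { y } and FIRST(w A) = { w }.
The FIRST sets are disjoint and neither alternative is nullable — no conflict.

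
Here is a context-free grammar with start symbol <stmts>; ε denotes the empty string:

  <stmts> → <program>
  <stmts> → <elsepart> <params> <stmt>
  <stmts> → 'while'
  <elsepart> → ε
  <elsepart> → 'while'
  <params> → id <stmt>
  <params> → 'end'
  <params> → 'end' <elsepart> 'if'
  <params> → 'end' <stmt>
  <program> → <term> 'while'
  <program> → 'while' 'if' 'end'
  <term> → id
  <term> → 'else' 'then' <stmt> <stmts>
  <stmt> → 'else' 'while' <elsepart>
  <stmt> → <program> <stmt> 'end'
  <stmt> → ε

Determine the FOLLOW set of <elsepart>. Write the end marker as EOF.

In <stmts> → <elsepart> <params> <stmt>: add FIRST(<params> <stmt>) = { 'end', id }.
In <params> → 'end' <elsepart> 'if': add FIRST('if') = { 'if' }.
In <stmt> → 'else' 'while' <elsepart>: <elsepart> is at the end, add FOLLOW(<stmt>) = { EOF, 'else', 'end', 'while', id }.
Union: FOLLOW(<elsepart>) = { EOF, 'else', 'end', 'if', 'while', id }.

{ EOF, 'else', 'end', 'if', 'while', id }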